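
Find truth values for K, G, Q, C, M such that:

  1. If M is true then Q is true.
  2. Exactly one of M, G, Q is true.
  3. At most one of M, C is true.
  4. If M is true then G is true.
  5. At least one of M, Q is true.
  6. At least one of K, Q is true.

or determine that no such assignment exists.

K = False, G = False, Q = True, C = True, M = False

  (1) M=F ⇒ Q: vacuous ✓
  (2) {M, G, Q}: 1 true — exactly one ✓
  (3) {M, C}: 1 true — at most one ✓
  (4) M=F ⇒ G: vacuous ✓
  (5) {M, Q}: 1 true — at least one ✓
  (6) {K, Q}: 1 true — at least one ✓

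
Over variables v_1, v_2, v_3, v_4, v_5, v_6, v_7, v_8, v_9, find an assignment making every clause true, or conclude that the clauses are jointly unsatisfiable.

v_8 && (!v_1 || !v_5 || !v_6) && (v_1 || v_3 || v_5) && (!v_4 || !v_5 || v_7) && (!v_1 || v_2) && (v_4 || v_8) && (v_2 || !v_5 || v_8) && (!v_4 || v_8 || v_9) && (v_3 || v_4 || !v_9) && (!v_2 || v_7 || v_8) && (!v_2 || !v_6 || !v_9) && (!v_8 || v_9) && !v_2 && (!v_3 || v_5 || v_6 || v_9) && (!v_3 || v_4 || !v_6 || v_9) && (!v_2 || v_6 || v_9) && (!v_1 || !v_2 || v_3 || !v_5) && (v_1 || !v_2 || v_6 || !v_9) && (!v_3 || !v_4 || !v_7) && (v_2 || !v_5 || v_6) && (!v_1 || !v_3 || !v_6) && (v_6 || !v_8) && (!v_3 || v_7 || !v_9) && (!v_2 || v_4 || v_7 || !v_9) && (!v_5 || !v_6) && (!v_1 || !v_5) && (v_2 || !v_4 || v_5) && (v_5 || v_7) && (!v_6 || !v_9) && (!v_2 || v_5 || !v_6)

The formula is unsatisfiable.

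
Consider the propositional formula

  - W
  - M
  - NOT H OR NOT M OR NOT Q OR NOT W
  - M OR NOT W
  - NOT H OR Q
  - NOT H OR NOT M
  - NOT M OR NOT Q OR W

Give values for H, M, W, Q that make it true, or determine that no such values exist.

H = False, M = True, W = True, Q = False

Unit clause (W) forces W = True.
Unit clause (M) forces M = True.
In (NOT H OR NOT M) only NOT H is left, so H = False.
Set Q = False.
All clauses satisfied.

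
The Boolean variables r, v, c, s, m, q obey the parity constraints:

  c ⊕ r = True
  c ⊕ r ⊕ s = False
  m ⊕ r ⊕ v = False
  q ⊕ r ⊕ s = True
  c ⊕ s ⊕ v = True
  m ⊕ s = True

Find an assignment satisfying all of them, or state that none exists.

Adding constraints 1, 3, 5, 6 mod 2: every variable appears an even number of times on the left, so the left side is 0.
But the right sides sum to 1 (mod 2). 0 ≠ 1 — the system is inconsistent.

The formula is unsatisfiable.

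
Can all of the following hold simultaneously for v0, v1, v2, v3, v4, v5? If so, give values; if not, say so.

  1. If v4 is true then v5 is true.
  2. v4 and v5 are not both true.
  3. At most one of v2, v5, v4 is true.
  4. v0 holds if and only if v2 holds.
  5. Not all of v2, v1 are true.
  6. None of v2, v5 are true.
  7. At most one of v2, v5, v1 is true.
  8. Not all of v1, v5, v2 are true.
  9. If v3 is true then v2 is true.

v0=F, v1=F, v2=F, v3=F, v4=F, v5=F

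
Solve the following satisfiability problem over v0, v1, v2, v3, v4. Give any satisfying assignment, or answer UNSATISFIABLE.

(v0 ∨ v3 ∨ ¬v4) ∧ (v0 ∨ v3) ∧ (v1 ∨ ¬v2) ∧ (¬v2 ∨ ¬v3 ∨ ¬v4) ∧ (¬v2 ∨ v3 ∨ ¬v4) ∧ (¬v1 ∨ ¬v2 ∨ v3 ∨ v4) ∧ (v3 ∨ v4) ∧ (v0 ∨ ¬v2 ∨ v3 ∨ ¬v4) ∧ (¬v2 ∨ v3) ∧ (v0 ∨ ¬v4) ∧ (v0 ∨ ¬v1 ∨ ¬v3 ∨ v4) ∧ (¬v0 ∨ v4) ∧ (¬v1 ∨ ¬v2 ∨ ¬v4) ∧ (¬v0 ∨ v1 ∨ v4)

v0 = False; v1 = False; v2 = False; v3 = True; v4 = False

Set v0 = False.
  then (v0 ∨ v3) forces v3 = True.
  then (v0 ∨ ¬v4) forces v4 = False.
  then (v0 ∨ ¬v1 ∨ ¬v3 ∨ v4) forces v1 = False.
  then (v1 ∨ ¬v2) forces v2 = False.
All clauses satisfied.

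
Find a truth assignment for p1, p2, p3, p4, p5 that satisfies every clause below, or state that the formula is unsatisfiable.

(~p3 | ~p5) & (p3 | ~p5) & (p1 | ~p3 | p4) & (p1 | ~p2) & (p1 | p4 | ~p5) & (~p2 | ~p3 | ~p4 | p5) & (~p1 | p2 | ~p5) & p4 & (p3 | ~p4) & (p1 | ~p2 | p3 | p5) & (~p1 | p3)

Unit clause (p4) forces p4 = True.
In (p3 | ~p4) only p3 is left, so p3 = True.
In (~p3 | ~p5) only ~p5 is left, so p5 = False.
In (~p2 | ~p3 | ~p4 | p5) only ~p2 is left, so p2 = False.
Set p1 = True.
All clauses satisfied.

p1: True, p2: False, p3: True, p4: True, p5: False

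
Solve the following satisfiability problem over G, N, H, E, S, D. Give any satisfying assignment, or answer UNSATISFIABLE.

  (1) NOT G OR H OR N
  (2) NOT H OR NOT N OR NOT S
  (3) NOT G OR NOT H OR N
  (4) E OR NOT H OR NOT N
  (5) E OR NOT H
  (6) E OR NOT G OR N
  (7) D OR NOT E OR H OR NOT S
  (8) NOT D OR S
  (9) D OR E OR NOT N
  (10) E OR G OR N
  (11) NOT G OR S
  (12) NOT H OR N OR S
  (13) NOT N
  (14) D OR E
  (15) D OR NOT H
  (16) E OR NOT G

G = False, N = False, H = False, E = True, S = True, D = True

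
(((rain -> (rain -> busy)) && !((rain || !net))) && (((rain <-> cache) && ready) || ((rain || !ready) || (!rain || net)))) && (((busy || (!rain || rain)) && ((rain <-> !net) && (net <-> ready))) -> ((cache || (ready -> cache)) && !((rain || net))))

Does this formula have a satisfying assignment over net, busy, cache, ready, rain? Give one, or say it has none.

net = True, busy = True, cache = True, ready = False, rain = False

  ((rain -> (rain -> busy)) && !((rain || !net))) && (((rain <-> cache) && ready) || ((rain || !ready) || (!rain || net))) = True
    (rain -> (rain -> busy)) && !((rain || !net)) = True
      rain -> (rain -> busy) = True
        rain -> busy = True
      !((rain || !net)) = True
        rain || !net = False
          !net = False
    ((rain <-> cache) && ready) || ((rain || !ready) || (!rain || net)) = True
      (rain <-> cache) && ready = False
        rain <-> cache = False
      (rain || !ready) || (!rain || net) = True
        rain || !ready = True
          !ready = True
        !rain || net = True
          !rain = True
  ((busy || (!rain || rain)) && ((rain <-> !net) && (net <-> ready))) -> ((cache || (ready -> cache)) && !((rain || net))) = True
    (busy || (!rain || rain)) && ((rain <-> !net) && (net <-> ready)) = False
      busy || (!rain || rain) = True
        !rain || rain = True
          !rain = True
      (rain <-> !net) && (net <-> ready) = False
        rain <-> !net = True
          !net = False
        net <-> ready = False
    (cache || (ready -> cache)) && !((rain || net)) = False
      cache || (ready -> cache) = True
        ready -> cache = True
      !((rain || net)) = False
        rain || net = True
Both conjuncts True, so the formula holds.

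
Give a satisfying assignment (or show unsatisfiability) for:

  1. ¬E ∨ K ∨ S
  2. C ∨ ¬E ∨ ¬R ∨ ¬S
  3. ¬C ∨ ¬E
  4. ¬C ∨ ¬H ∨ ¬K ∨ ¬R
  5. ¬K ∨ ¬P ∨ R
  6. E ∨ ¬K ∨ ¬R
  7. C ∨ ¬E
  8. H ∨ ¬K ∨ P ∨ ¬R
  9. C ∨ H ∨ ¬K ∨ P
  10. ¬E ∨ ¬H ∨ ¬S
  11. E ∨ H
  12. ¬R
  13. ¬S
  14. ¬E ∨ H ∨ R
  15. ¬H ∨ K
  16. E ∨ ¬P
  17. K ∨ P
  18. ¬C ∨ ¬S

Unit clause (¬R) forces R = False.
Unit clause (¬S) forces S = False.
Try E = True:
  (¬E ∨ K ∨ S) forces K = True.
  (¬C ∨ ¬E) forces C = False.
  clause (C ∨ ¬E) is falsified — backtrack.
So E = False.
  then (E ∨ H) forces H = True.
  then (¬H ∨ K) forces K = True.
  then (E ∨ ¬P) forces P = False.
Set C = False.
All clauses satisfied.

E=F, H=T, R=F, C=F, K=T, S=F, P=F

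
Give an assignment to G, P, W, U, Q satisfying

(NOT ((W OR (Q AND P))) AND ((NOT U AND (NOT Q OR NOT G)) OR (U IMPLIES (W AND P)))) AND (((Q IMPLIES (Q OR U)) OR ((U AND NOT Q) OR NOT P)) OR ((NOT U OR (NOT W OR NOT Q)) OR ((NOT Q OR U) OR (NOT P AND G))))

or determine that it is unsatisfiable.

G: True, P: False, W: False, U: False, Q: True

  NOT ((W OR (Q AND P))) AND ((NOT U AND (NOT Q OR NOT G)) OR (U IMPLIES (W AND P))) = True
    NOT ((W OR (Q AND P))) = True
      W OR (Q AND P) = False
        Q AND P = False
    (NOT U AND (NOT Q OR NOT G)) OR (U IMPLIES (W AND P)) = True
      NOT U AND (NOT Q OR NOT G) = False
        NOT U = True
        NOT Q OR NOT G = False
          NOT Q = False
          NOT G = False
      U IMPLIES (W AND P) = True
        W AND P = False
  ((Q IMPLIES (Q OR U)) OR ((U AND NOT Q) OR NOT P)) OR ((NOT U OR (NOT W OR NOT Q)) OR ((NOT Q OR U) OR (NOT P AND G))) = True
    (Q IMPLIES (Q OR U)) OR ((U AND NOT Q) OR NOT P) = True
      Q IMPLIES (Q OR U) = True
        Q OR U = True
      (U AND NOT Q) OR NOT P = True
        U AND NOT Q = False
          NOT Q = False
        NOT P = True
    (NOT U OR (NOT W OR NOT Q)) OR ((NOT Q OR U) OR (NOT P AND G)) = True
      NOT U OR (NOT W OR NOT Q) = True
        NOT U = True
        NOT W OR NOT Q = True
          NOT W = True
          NOT Q = False
      (NOT Q OR U) OR (NOT P AND G) = True
        NOT Q OR U = False
          NOT Q = False
        NOT P AND G = True
          NOT P = True
Both conjuncts True, so the formula holds.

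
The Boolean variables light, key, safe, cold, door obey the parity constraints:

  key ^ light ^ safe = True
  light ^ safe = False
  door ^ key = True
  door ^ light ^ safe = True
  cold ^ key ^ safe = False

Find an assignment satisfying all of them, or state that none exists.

The formula is unsatisfiable.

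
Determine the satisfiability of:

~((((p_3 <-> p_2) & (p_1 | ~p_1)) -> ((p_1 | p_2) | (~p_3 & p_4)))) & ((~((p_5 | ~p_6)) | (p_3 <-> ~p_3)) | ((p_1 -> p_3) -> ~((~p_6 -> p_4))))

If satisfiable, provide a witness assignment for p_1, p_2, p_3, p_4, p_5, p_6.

p_1 = False, p_2 = False, p_3 = False, p_4 = False, p_5 = False, p_6 = False

  ~((((p_3 <-> p_2) & (p_1 | ~p_1)) -> ((p_1 | p_2) | (~p_3 & p_4)))) = True
    ((p_3 <-> p_2) & (p_1 | ~p_1)) -> ((p_1 | p_2) | (~p_3 & p_4)) = False
      (p_3 <-> p_2) & (p_1 | ~p_1) = True
        p_3 <-> p_2 = True
        p_1 | ~p_1 = True
          ~p_1 = True
      (p_1 | p_2) | (~p_3 & p_4) = False
        p_1 | p_2 = False
        ~p_3 & p_4 = False
          ~p_3 = True
  (~((p_5 | ~p_6)) | (p_3 <-> ~p_3)) | ((p_1 -> p_3) -> ~((~p_6 -> p_4))) = True
    ~((p_5 | ~p_6)) | (p_3 <-> ~p_3) = False
      ~((p_5 | ~p_6)) = False
        p_5 | ~p_6 = True
          ~p_6 = True
      p_3 <-> ~p_3 = False
        ~p_3 = True
    (p_1 -> p_3) -> ~((~p_6 -> p_4)) = True
      p_1 -> p_3 = True
      ~((~p_6 -> p_4)) = True
        ~p_6 -> p_4 = False
          ~p_6 = True
Both conjuncts True, so the formula holds.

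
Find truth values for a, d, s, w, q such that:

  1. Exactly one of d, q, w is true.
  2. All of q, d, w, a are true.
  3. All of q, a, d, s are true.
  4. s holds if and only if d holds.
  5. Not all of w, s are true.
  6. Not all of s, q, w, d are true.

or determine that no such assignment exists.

UNSATISFIABLE

Case d = True:
  (1) with d=T forces q = False.
  Constraint (2) is violated (q=F) — contradiction.
Case d = False:
  Constraint (2) is violated (d=F) — contradiction.
Both cases fail — unsatisfiable.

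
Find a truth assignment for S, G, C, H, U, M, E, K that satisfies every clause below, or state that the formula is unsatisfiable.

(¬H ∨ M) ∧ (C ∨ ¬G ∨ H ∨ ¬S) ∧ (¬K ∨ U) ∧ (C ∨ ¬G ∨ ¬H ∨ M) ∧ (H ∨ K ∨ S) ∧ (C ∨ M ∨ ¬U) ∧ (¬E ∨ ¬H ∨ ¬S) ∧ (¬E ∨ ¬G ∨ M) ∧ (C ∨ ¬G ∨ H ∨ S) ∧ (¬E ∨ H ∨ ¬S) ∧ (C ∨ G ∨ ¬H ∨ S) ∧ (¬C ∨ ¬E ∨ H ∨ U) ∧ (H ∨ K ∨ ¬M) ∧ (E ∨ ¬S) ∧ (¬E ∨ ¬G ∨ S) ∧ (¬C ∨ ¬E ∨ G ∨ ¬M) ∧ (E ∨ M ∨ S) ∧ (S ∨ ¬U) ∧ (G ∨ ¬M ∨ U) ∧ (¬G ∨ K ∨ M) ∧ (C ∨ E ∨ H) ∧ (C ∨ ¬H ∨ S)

S=F, G=T, C=T, H=T, U=F, M=T, E=F, K=F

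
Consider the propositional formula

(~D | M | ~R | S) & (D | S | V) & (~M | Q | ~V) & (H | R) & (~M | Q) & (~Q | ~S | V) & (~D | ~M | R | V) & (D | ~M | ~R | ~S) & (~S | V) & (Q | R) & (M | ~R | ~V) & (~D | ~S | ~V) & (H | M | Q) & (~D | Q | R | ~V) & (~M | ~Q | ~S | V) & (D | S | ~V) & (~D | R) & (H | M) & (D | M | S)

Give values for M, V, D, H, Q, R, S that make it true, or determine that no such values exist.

M=T, V=T, D=T, H=T, Q=T, R=T, S=F

Set M = True.
  then (~M | Q) forces Q = True.
Set V = True.
Set D = True.
  then (~D | ~S | ~V) forces S = False.
  then (~D | R) forces R = True.
Set H = True.
All clauses satisfied.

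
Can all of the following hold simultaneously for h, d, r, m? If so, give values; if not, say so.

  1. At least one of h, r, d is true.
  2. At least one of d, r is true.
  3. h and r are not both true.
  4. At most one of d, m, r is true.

h = False, d = False, r = True, m = False

  (1) {h, r, d}: 1 true — at least one ✓
  (2) {d, r}: 1 true — at least one ✓
  (3) h=F, r=T — not both ✓
  (4) {d, m, r}: 1 true — at most one ✓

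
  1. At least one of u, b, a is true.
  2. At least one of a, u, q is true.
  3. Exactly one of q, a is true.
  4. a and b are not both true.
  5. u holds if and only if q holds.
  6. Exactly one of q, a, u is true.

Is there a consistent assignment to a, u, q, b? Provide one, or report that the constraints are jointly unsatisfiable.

a=T, u=F, q=F, b=F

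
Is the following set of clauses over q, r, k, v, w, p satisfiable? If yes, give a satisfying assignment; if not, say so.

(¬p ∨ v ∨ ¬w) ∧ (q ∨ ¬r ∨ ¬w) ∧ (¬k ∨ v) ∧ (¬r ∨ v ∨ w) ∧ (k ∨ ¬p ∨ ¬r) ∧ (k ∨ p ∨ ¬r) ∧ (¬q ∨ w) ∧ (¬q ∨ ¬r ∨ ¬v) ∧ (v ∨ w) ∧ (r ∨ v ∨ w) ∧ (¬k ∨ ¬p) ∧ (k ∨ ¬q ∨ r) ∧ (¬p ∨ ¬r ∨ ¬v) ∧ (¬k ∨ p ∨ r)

q=F; r=T; k=T; v=T; w=F; p=F

Set q = False.
Set r = True.
  then (q ∨ ¬r ∨ ¬w) forces w = False.
  then (¬r ∨ v ∨ w) forces v = True.
  then (¬p ∨ ¬r ∨ ¬v) forces p = False.
  then (k ∨ p ∨ ¬r) forces k = True.
All clauses satisfied.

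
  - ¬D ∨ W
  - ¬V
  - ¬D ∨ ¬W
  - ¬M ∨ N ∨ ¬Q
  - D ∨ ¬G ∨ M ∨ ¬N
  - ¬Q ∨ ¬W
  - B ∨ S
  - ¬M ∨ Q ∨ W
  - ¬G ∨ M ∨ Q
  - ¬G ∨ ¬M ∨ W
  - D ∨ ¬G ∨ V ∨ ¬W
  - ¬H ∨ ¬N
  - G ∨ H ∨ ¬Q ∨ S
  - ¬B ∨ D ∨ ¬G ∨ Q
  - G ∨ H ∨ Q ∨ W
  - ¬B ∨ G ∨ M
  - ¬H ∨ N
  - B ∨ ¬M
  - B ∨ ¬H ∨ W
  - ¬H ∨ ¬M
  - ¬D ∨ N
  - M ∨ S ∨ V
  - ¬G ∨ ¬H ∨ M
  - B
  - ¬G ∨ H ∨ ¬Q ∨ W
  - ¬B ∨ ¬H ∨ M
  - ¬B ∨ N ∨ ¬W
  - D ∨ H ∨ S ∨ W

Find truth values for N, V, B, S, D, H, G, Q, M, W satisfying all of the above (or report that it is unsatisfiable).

Unit clause (¬V) forces V = False.
Unit clause (B) forces B = True.
Set N = True.
  then (¬H ∨ ¬N) forces H = False.
Set S = True.
Try D = True:
  (¬D ∨ W) forces W = True.
  clause (¬D ∨ ¬W) is falsified — backtrack.
So D = False.
Set G = False.
  then (¬B ∨ G ∨ M) forces M = True.
Set Q = False.
  then (¬M ∨ Q ∨ W) forces W = True.
All clauses satisfied.

N: True, V: False, B: True, S: True, D: False, H: False, G: False, Q: False, M: True, W: True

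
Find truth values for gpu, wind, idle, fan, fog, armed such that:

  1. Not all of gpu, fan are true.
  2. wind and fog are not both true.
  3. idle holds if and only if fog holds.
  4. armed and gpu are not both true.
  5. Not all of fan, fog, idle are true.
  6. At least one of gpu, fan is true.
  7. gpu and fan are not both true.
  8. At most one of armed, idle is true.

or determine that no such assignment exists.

gpu = False, wind = True, idle = False, fan = True, fog = False, armed = False

  (1) {gpu, fan}: 1/2 true — not all ✓
  (2) wind=T, fog=F — not both ✓
  (3) idle=F, fog=F — same ✓
  (4) armed=F, gpu=F — not both ✓
  (5) {fan, fog, idle}: 1/3 true — not all ✓
  (6) {gpu, fan}: 1 true — at least one ✓
  (7) gpu=F, fan=T — not both ✓
  (8) {armed, idle}: 0 true — at most one ✓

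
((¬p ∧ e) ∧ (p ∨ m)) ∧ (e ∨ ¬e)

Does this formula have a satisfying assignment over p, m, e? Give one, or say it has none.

p = False; m = True; e = True

  (¬p ∧ e) ∧ (p ∨ m) = True
    ¬p ∧ e = True
      ¬p = True
    p ∨ m = True
  e ∨ ¬e = True
    ¬e = False
Both conjuncts True, so the formula holds.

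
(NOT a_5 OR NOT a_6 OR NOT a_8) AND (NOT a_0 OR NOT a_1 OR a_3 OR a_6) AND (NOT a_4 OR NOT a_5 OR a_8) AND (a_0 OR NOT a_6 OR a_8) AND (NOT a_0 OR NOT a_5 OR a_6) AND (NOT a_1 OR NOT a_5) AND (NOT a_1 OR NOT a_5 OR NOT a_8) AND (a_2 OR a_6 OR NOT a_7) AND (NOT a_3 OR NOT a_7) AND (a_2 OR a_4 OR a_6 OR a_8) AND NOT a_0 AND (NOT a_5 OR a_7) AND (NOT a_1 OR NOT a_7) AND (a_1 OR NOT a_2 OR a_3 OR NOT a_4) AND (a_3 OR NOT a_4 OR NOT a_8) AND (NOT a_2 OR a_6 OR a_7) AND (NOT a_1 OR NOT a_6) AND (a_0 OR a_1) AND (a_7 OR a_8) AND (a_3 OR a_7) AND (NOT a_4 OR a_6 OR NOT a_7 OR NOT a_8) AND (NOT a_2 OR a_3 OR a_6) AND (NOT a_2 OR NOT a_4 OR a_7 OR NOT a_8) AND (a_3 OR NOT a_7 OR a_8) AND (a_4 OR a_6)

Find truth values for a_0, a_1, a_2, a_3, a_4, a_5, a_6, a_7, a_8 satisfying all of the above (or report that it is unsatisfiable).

a_0 = False, a_1 = True, a_2 = False, a_3 = True, a_4 = True, a_5 = False, a_6 = False, a_7 = False, a_8 = True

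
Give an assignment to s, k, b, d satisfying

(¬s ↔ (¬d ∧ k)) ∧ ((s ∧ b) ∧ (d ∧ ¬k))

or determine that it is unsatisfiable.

s = True; k = False; b = True; d = True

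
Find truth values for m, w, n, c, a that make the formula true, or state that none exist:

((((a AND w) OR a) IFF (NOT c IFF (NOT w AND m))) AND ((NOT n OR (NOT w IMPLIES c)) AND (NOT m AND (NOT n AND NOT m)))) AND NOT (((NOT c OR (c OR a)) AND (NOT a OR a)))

Unsatisfiable

The conjunct NOT (((NOT c OR (c OR a)) AND (NOT a OR a))) is unsatisfiable on its own:
  c=F, a=F: evaluates to False.
  c=F, a=T: evaluates to False.
  c=T, a=F: evaluates to False.
  c=T, a=T: evaluates to False.
So the whole conjunction is unsatisfiable.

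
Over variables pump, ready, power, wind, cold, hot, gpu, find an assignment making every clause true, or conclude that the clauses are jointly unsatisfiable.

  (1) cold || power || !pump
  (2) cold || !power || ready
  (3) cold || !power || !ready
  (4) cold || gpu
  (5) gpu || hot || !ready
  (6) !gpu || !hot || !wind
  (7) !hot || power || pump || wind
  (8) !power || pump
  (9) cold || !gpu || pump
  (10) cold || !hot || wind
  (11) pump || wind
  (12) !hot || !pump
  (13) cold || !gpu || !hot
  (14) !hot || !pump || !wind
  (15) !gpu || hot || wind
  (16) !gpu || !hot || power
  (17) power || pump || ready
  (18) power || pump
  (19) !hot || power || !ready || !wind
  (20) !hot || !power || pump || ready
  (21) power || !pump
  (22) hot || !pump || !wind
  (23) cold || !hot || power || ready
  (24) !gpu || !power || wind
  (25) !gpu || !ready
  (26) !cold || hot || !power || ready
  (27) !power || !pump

Case power = True:
  (!power || pump) forces pump = True.
  Clause (!power || !pump) is falsified — contradiction.
Case power = False:
  (power || pump) forces pump = True.
  Clause (power || !pump) is falsified — contradiction.
Both cases fail, so the formula is unsatisfiable.

The formula is unsatisfiable.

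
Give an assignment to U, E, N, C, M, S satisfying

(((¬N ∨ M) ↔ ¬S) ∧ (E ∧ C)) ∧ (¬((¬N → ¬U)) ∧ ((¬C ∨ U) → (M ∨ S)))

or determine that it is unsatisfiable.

U=T; E=T; N=F; C=T; M=T; S=F

  ((¬N ∨ M) ↔ ¬S) ∧ (E ∧ C) = True
    (¬N ∨ M) ↔ ¬S = True
      ¬N ∨ M = True
        ¬N = True
      ¬S = True
    E ∧ C = True
  ¬((¬N → ¬U)) ∧ ((¬C ∨ U) → (M ∨ S)) = True
    ¬((¬N → ¬U)) = True
      ¬N → ¬U = False
        ¬N = True
        ¬U = False
    (¬C ∨ U) → (M ∨ S) = True
      ¬C ∨ U = True
        ¬C = False
      M ∨ S = True
Both conjuncts True, so the formula holds.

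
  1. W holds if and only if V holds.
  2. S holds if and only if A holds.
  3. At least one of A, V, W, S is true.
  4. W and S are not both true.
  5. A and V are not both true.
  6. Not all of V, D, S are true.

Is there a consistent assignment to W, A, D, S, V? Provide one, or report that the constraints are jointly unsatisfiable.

W = True, A = False, D = False, S = False, V = True

  (1) W=T, V=T — same ✓
  (2) S=F, A=F — same ✓
  (3) {A, V, W, S}: 2 true — at least one ✓
  (4) W=T, S=F — not both ✓
  (5) A=F, V=T — not both ✓
  (6) {V, D, S}: 1/3 true — not all ✓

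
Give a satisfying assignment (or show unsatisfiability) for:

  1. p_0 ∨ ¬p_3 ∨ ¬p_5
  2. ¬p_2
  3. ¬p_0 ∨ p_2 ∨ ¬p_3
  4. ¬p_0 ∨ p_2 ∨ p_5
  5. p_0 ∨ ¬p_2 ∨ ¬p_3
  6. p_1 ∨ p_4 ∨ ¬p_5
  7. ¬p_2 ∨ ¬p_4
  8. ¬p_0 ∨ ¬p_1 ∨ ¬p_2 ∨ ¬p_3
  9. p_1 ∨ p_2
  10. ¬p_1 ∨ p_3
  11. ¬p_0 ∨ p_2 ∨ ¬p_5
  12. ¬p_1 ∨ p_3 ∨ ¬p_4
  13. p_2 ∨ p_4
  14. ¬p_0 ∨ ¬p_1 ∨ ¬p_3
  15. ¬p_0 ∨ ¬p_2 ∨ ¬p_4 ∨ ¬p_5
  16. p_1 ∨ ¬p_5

Unit clause (¬p_2) forces p_2 = False.
In (p_1 ∨ p_2) only p_1 is left, so p_1 = True.
In (¬p_1 ∨ p_3) only p_3 is left, so p_3 = True.
In (p_2 ∨ p_4) only p_4 is left, so p_4 = True.
In (¬p_0 ∨ ¬p_1 ∨ ¬p_3) only ¬p_0 is left, so p_0 = False.
In (p_0 ∨ ¬p_3 ∨ ¬p_5) only ¬p_5 is left, so p_5 = False.
All clauses satisfied.

p_0=F, p_1=T, p_2=F, p_3=T, p_4=T, p_5=F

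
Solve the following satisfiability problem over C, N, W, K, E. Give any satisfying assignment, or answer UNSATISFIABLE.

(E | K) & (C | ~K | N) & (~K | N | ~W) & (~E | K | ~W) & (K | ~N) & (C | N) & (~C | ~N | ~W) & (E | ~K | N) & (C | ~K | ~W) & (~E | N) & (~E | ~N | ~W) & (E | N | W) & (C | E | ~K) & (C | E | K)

C = True; N = True; W = False; K = True; E = True

Set C = True.
Set N = True.
  then (K | ~N) forces K = True.
  then (~C | ~N | ~W) forces W = False.
Set E = True.
All clauses satisfied.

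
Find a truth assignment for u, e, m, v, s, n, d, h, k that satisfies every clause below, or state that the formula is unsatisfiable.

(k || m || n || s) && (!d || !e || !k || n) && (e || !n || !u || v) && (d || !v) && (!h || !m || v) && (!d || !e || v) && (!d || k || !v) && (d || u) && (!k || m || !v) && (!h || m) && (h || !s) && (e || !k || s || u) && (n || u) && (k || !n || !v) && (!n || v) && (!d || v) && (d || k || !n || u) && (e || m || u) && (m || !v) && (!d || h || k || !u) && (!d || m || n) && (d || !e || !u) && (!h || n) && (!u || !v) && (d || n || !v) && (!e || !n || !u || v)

u=F; e=F; m=T; v=T; s=T; n=T; d=T; h=T; k=T

Set u = False.
  then (d || u) forces d = True.
  then (n || u) forces n = True.
  then (!n || v) forces v = True.
  then (m || !v) forces m = True.
  then (!d || k || !v) forces k = True.
Set e = False.
  then (e || !k || s || u) forces s = True.
  then (h || !s) forces h = True.
All clauses satisfied.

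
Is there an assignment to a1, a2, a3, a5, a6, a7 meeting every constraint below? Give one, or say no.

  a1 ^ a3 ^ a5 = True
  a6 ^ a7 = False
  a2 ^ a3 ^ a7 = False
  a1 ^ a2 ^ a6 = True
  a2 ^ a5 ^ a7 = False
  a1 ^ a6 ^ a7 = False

Adding constraints 1, 2, 3, 5, 6 mod 2: every variable appears an even number of times on the left, so the left side is 0.
But the right sides sum to 1 (mod 2). 0 ≠ 1 — the system is inconsistent.

No satisfying assignment exists.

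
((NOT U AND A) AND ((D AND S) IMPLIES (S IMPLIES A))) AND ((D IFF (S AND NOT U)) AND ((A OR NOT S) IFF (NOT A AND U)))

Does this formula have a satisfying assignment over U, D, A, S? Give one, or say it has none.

The formula is unsatisfiable.

Case A = True: the conjunct (A OR NOT S) IFF (NOT A AND U) becomes (True OR NOT S) IFF (False AND U) = False.
Case A = False: the conjunct A is False.
Both cases fail — unsatisfiable.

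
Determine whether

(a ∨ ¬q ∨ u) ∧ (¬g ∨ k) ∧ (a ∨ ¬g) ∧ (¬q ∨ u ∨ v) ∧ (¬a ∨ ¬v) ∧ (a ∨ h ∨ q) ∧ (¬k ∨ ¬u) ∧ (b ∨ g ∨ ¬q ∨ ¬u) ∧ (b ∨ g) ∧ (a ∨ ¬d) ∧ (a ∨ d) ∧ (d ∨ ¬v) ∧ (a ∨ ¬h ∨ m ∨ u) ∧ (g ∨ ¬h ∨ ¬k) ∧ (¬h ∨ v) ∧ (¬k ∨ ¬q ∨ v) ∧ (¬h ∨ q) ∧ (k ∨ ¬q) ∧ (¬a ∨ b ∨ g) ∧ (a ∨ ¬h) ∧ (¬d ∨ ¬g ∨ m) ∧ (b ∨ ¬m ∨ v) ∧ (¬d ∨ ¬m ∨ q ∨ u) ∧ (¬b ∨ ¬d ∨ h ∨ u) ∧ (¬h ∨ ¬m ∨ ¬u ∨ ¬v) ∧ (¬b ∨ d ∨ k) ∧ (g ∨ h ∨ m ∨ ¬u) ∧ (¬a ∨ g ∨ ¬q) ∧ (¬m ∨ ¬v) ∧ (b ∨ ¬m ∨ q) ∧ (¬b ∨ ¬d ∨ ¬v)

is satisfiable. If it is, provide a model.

h = False, g = False, u = False, b = True, a = True, v = False, k = True, q = False, d = False, m = False

Set h = False.
Set g = False.
  then (b ∨ g) forces b = True.
Set u = False.
  then (¬b ∨ ¬d ∨ h ∨ u) forces d = False.
  then (¬b ∨ d ∨ k) forces k = True.
  then (a ∨ d) forces a = True.
  then (d ∨ ¬v) forces v = False.
  then (¬k ∨ ¬q ∨ v) forces q = False.
Set m = False.
All clauses satisfied.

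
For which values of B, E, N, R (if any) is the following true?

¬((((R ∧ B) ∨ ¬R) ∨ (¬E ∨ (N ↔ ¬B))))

B=F; E=T; N=F; R=T

  ¬((((R ∧ B) ∨ ¬R) ∨ (¬E ∨ (N ↔ ¬B)))) = True
    ((R ∧ B) ∨ ¬R) ∨ (¬E ∨ (N ↔ ¬B)) = False
      (R ∧ B) ∨ ¬R = False
        R ∧ B = False
        ¬R = False
      ¬E ∨ (N ↔ ¬B) = False
        ¬E = False
        N ↔ ¬B = False
          ¬B = True
The formula evaluates to True.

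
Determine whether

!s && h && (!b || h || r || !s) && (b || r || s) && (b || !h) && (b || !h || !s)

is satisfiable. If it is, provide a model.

Unit clause (!s) forces s = False.
Unit clause (h) forces h = True.
In (b || !h) only b is left, so b = True.
Set r = True.
Check each clause:
  (!s): !s holds.
  (h): h holds.
  (!b || h || r || !s): h holds.
  (b || r || s): b holds.
  (b || !h): b holds.
  (b || !h || !s): b holds.
All clauses satisfied.

r = True, h = True, b = True, s = False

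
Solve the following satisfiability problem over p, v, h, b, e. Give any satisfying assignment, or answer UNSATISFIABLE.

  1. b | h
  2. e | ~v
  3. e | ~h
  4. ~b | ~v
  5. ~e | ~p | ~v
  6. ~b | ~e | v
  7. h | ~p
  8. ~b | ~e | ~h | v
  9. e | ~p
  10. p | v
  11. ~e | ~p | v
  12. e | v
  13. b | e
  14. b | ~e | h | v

Try p = True:
  (h | ~p) forces h = True.
  (e | ~h) forces e = True.
  (~e | ~p | ~v) forces v = False.
  clause (~e | ~p | v) is falsified — backtrack.
So p = False.
  then (p | v) forces v = True.
  then (e | ~v) forces e = True.
  then (~b | ~v) forces b = False.
  then (b | h) forces h = True.
All clauses satisfied.

p = False; v = True; h = True; b = False; e = True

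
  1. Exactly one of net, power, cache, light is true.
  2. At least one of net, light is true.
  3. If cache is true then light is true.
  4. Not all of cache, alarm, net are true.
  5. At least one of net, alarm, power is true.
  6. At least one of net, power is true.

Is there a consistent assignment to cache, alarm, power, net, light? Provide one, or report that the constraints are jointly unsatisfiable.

cache = False; alarm = False; power = False; net = True; light = False

  (1) {net, power, cache, light}: 1 true — exactly one ✓
  (2) {net, light}: 1 true — at least one ✓
  (3) cache=F ⇒ light: vacuous ✓
  (4) {cache, alarm, net}: 1/3 true — not all ✓
  (5) {net, alarm, power}: 1 true — at least one ✓
  (6) {net, power}: 1 true — at least one ✓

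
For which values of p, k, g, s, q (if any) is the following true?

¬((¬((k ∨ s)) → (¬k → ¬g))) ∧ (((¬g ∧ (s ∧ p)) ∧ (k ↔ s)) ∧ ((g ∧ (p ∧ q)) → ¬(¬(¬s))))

Case g = True: the conjunct ¬g is False.
Case g = False: the conjunct ¬((¬((k ∨ s)) → (¬k → ¬g))) becomes ¬((¬((k ∨ s)) → True)) = False.
Both cases fail — unsatisfiable.

UNSATISFIABLE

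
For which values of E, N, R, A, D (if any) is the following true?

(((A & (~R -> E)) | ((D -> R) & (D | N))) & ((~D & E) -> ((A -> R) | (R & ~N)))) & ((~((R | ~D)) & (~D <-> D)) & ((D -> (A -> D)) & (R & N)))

The conjunct ~D <-> D is unsatisfiable on its own:
  D=F: evaluates to False.
  D=T: evaluates to False.
So the whole conjunction is unsatisfiable.

No satisfying assignment exists.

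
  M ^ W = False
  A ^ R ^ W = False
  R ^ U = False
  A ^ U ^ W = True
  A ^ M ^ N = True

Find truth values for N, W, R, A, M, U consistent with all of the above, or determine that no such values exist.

Adding constraints 2, 3, 4 mod 2: every variable appears an even number of times on the left, so the left side is 0.
But the right sides sum to 1 (mod 2). 0 ≠ 1 — the system is inconsistent.

The formula is unsatisfiable.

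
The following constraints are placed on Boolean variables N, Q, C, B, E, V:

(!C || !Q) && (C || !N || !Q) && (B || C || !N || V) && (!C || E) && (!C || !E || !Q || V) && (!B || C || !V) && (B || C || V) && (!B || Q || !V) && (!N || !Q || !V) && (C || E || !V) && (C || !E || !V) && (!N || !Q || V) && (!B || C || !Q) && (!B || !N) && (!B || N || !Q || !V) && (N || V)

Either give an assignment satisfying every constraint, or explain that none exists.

N = True, Q = False, C = True, B = False, E = True, V = False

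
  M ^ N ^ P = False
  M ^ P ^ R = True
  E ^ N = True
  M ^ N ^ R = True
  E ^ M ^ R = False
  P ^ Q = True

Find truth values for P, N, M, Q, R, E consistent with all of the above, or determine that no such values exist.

P = False; N = False; M = False; Q = True; R = True; E = True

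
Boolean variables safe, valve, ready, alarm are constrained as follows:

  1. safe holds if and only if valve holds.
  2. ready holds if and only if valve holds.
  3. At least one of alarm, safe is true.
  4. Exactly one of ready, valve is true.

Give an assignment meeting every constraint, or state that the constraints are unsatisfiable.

Case ready = True:
  (2) with ready=T forces valve = True.
  Constraint (4) is violated (ready=T, valve=T) — contradiction.
Case ready = False:
  (2) with ready=F forces valve = False.
  Constraint (4) is violated (ready=F, valve=F) — contradiction.
Both cases fail — unsatisfiable.

UNSATISFIABLE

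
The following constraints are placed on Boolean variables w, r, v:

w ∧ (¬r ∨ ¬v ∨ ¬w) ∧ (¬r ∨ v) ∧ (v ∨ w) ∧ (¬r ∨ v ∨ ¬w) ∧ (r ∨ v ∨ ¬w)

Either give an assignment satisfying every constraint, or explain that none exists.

Unit clause (w) forces w = True.
Try r = True:
  (¬r ∨ ¬v ∨ ¬w) forces v = False.
  clause (¬r ∨ v) is falsified — backtrack.
So r = False.
  then (r ∨ v ∨ ¬w) forces v = True.
Check each clause:
  (w): w holds.
  (¬r ∨ ¬v ∨ ¬w): ¬r holds.
  (¬r ∨ v): ¬r holds.
  (v ∨ w): v holds.
  (¬r ∨ v ∨ ¬w): ¬r holds.
  (r ∨ v ∨ ¬w): v holds.
All clauses satisfied.

w=T; r=F; v=T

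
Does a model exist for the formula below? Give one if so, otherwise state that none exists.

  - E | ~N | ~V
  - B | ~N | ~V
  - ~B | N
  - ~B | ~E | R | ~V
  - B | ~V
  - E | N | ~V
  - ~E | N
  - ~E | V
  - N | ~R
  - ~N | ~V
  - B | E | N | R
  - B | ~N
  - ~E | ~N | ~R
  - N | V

N: True, V: False, E: False, B: True, R: True

Try N = False:
  (~B | N) forces B = False.
  (B | ~V) forces V = False.
  clause (N | V) is falsified — backtrack.
So N = True.
  then (~N | ~V) forces V = False.
  then (B | ~N) forces B = True.
  then (~E | V) forces E = False.
Set R = True.
All clauses satisfied.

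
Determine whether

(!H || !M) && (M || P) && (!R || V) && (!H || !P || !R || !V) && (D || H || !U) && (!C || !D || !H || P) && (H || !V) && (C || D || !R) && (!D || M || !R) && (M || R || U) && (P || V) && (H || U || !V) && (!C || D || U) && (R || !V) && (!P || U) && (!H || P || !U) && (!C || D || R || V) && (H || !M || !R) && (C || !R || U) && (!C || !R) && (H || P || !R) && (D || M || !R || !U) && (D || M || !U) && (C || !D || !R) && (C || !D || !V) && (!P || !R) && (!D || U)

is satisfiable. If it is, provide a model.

Set M = False.
  then (M || P) forces P = True.
  then (!P || U) forces U = True.
  then (D || M || !U) forces D = True.
  then (!P || !R) forces R = False.
  then (R || !V) forces V = False.
Set C = True.
Set H = False.
All clauses satisfied.

M = False, R = False, U = True, D = True, P = True, V = False, C = True, H = False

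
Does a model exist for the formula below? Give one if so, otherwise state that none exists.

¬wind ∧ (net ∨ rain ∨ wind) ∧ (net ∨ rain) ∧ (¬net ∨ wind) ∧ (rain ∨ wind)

net=F, rain=T, wind=F

Unit clause (¬wind) forces wind = False.
In (¬net ∨ wind) only ¬net is left, so net = False.
In (rain ∨ wind) only rain is left, so rain = True.
Check each clause:
  (¬wind): ¬wind holds.
  (net ∨ rain ∨ wind): rain holds.
  (net ∨ rain): rain holds.
  (¬net ∨ wind): ¬net holds.
  (rain ∨ wind): rain holds.
All clauses satisfied.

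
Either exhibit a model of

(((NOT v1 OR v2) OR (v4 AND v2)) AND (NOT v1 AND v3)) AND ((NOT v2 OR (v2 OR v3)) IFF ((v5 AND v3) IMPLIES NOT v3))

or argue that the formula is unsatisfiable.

v1: False, v2: True, v3: True, v4: False, v5: False

  ((NOT v1 OR v2) OR (v4 AND v2)) AND (NOT v1 AND v3) = True
    (NOT v1 OR v2) OR (v4 AND v2) = True
      NOT v1 OR v2 = True
        NOT v1 = True
      v4 AND v2 = False
    NOT v1 AND v3 = True
      NOT v1 = True
  (NOT v2 OR (v2 OR v3)) IFF ((v5 AND v3) IMPLIES NOT v3) = True
    NOT v2 OR (v2 OR v3) = True
      NOT v2 = False
      v2 OR v3 = True
    (v5 AND v3) IMPLIES NOT v3 = True
      v5 AND v3 = False
      NOT v3 = False
Both conjuncts True, so the formula holds.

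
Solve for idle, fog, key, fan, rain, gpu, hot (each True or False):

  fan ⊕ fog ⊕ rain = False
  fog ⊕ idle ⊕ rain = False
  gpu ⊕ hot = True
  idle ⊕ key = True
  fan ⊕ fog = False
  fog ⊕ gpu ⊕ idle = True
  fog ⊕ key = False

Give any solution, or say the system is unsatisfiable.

Adding constraints 1, 2, 4, 5, 7 mod 2: every variable appears an even number of times on the left, so the left side is 0.
But the right sides sum to 1 (mod 2). 0 ≠ 1 — the system is inconsistent.

No satisfying assignment exists.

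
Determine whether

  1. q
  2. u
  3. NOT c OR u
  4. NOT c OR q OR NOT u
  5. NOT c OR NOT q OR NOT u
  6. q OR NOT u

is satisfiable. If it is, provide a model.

Unit clause (q) forces q = True.
Unit clause (u) forces u = True.
In (NOT c OR NOT q OR NOT u) only NOT c is left, so c = False.
All clauses satisfied.

u = True, q = True, c = False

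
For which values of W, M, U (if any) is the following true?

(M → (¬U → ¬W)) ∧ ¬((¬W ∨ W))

The conjunct ¬((¬W ∨ W)) is unsatisfiable on its own:
  W=F: evaluates to False.
  W=T: evaluates to False.
So the whole conjunction is unsatisfiable.

UNSATISFIABLE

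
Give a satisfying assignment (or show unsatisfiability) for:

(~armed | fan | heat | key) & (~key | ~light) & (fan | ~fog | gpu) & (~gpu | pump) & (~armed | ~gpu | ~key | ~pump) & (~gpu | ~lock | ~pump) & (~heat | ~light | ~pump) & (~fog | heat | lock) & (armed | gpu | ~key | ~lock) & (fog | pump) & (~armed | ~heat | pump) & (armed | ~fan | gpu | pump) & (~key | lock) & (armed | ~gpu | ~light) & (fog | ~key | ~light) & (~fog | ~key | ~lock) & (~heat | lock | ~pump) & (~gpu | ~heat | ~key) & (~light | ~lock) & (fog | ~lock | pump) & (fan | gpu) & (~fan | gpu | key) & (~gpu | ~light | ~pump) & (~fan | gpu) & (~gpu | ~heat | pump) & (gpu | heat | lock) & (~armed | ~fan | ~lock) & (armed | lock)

fan=T, heat=F, pump=T, gpu=T, fog=F, key=F, armed=T, light=F, lock=F

Set fan = True.
  then (~fan | gpu) forces gpu = True.
  then (~gpu | pump) forces pump = True.
  then (~gpu | ~lock | ~pump) forces lock = False.
  then (~key | lock) forces key = False.
  then (~heat | lock | ~pump) forces heat = False.
  then (~gpu | ~light | ~pump) forces light = False.
  then (armed | lock) forces armed = True.
  then (~fog | heat | lock) forces fog = False.
All clauses satisfied.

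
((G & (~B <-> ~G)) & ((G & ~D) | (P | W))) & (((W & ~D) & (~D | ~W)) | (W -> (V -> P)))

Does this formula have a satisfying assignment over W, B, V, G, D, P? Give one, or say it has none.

W=T; B=T; V=F; G=T; D=F; P=F

  (G & (~B <-> ~G)) & ((G & ~D) | (P | W)) = True
    G & (~B <-> ~G) = True
      ~B <-> ~G = True
        ~B = False
        ~G = False
    (G & ~D) | (P | W) = True
      G & ~D = True
        ~D = True
      P | W = True
  ((W & ~D) & (~D | ~W)) | (W -> (V -> P)) = True
    (W & ~D) & (~D | ~W) = True
      W & ~D = True
        ~D = True
      ~D | ~W = True
        ~D = True
        ~W = False
    W -> (V -> P) = True
      V -> P = True
Both conjuncts True, so the formula holds.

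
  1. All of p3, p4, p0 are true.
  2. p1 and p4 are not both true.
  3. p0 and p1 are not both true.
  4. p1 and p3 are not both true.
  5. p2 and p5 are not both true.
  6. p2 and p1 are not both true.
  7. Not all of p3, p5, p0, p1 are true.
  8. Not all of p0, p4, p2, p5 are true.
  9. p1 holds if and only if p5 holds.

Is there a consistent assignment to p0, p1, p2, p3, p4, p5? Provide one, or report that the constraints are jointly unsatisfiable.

p0 = True, p1 = False, p2 = False, p3 = True, p4 = True, p5 = False

  (1) {p3, p4, p0}: all 3 true ✓
  (2) p1=F, p4=T — not both ✓
  (3) p0=T, p1=F — not both ✓
  (4) p1=F, p3=T — not both ✓
  (5) p2=F, p5=F — not both ✓
  (6) p2=F, p1=F — not both ✓
  (7) {p3, p5, p0, p1}: 2/4 true — not all ✓
  (8) {p0, p4, p2, p5}: 2/4 true — not all ✓
  (9) p1=F, p5=F — same ✓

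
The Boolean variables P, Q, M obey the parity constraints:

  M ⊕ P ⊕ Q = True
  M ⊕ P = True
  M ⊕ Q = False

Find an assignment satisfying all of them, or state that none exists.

P = True, Q = False, M = False

M ⊕ P ⊕ Q = F ⊕ T ⊕ F = True ✓
M ⊕ P = F ⊕ T = True ✓
M ⊕ Q = F ⊕ F = False ✓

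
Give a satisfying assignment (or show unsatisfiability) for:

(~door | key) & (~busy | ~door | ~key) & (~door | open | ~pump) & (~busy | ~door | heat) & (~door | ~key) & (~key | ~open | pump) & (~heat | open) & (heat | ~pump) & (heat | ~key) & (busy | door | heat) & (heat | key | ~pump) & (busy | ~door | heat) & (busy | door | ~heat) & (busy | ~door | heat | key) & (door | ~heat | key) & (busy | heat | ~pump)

pump: True, open: True, heat: True, door: False, busy: True, key: True

Set pump = True.
  then (heat | ~pump) forces heat = True.
  then (~heat | open) forces open = True.
Try door = True:
  (~door | key) forces key = True.
  clause (~door | ~key) is falsified — backtrack.
So door = False.
  then (busy | door | ~heat) forces busy = True.
  then (door | ~heat | key) forces key = True.
All clauses satisfied.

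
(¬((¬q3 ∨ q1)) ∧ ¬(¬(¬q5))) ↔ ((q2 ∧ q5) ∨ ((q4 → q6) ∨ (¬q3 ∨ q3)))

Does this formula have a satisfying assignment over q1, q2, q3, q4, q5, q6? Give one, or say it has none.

q1: False, q2: True, q3: True, q4: True, q5: False, q6: True

  (¬((¬q3 ∨ q1)) ∧ ¬(¬(¬q5))) ↔ ((q2 ∧ q5) ∨ ((q4 → q6) ∨ (¬q3 ∨ q3))) = True
    ¬((¬q3 ∨ q1)) ∧ ¬(¬(¬q5)) = True
      ¬((¬q3 ∨ q1)) = True
        ¬q3 ∨ q1 = False
          ¬q3 = False
      ¬(¬(¬q5)) = True
        ¬(¬q5) = False
          ¬q5 = True
    (q2 ∧ q5) ∨ ((q4 → q6) ∨ (¬q3 ∨ q3)) = True
      q2 ∧ q5 = False
      (q4 → q6) ∨ (¬q3 ∨ q3) = True
        q4 → q6 = True
        ¬q3 ∨ q3 = True
          ¬q3 = False
The formula evaluates to True.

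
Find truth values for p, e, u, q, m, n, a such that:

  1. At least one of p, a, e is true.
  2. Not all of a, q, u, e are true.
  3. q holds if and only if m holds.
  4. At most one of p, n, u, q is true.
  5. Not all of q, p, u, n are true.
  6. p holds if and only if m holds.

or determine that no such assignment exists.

p = False, e = False, u = False, q = False, m = False, n = False, a = True

  (1) {p, a, e}: 1 true — at least one ✓
  (2) {a, q, u, e}: 1/4 true — not all ✓
  (3) q=F, m=F — same ✓
  (4) {p, n, u, q}: 0 true — at most one ✓
  (5) {q, p, u, n}: 0/4 true — not all ✓
  (6) p=F, m=F — same ✓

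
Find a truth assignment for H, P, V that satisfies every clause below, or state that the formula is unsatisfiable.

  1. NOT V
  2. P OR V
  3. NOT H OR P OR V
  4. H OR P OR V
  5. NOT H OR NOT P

H: False, P: True, V: False

Unit clause (NOT V) forces V = False.
In (P OR V) only P is left, so P = True.
In (NOT H OR NOT P) only NOT H is left, so H = False.
Check each clause:
  (NOT V): NOT V holds.
  (P OR V): P holds.
  (NOT H OR P OR V): NOT H holds.
  (H OR P OR V): P holds.
  (NOT H OR NOT P): NOT H holds.
All clauses satisfied.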